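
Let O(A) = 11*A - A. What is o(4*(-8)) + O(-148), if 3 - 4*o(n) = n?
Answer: -5885/4 ≈ -1471.3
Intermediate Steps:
O(A) = 10*A
o(n) = ¾ - n/4
o(4*(-8)) + O(-148) = (¾ - (-8)) + 10*(-148) = (¾ - ¼*(-32)) - 1480 = (¾ + 8) - 1480 = 35/4 - 1480 = -5885/4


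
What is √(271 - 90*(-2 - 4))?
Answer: √811 ≈ 28.478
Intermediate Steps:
√(271 - 90*(-2 - 4)) = √(271 - 90*(-6)) = √(271 - 45*(-12)) = √(271 + 540) = √811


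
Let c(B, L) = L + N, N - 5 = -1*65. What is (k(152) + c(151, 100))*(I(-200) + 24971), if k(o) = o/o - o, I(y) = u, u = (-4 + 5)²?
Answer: -2771892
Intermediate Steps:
N = -60 (N = 5 - 1*65 = 5 - 65 = -60)
u = 1 (u = 1² = 1)
I(y) = 1
c(B, L) = -60 + L (c(B, L) = L - 60 = -60 + L)
k(o) = 1 - o
(k(152) + c(151, 100))*(I(-200) + 24971) = ((1 - 1*152) + (-60 + 100))*(1 + 24971) = ((1 - 152) + 40)*24972 = (-151 + 40)*24972 = -111*24972 = -2771892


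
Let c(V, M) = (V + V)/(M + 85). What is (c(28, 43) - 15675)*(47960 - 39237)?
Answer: -2187667339/16 ≈ -1.3673e+8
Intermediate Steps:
c(V, M) = 2*V/(85 + M) (c(V, M) = (2*V)/(85 + M) = 2*V/(85 + M))
(c(28, 43) - 15675)*(47960 - 39237) = (2*28/(85 + 43) - 15675)*(47960 - 39237) = (2*28/128 - 15675)*8723 = (2*28*(1/128) - 15675)*8723 = (7/16 - 15675)*8723 = -250793/16*8723 = -2187667339/16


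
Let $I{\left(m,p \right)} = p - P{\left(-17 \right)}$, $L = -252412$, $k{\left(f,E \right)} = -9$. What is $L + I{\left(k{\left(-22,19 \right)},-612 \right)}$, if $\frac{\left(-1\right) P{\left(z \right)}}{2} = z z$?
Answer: $-252446$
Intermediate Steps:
$P{\left(z \right)} = - 2 z^{2}$ ($P{\left(z \right)} = - 2 z z = - 2 z^{2}$)
$I{\left(m,p \right)} = 578 + p$ ($I{\left(m,p \right)} = p - - 2 \left(-17\right)^{2} = p - \left(-2\right) 289 = p - -578 = p + 578 = 578 + p$)
$L + I{\left(k{\left(-22,19 \right)},-612 \right)} = -252412 + \left(578 - 612\right) = -252412 - 34 = -252446$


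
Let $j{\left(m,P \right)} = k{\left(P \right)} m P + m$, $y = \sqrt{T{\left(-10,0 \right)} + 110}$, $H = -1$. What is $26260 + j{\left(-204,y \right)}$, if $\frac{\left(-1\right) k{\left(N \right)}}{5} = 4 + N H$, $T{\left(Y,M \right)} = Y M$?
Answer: $-86144 + 4080 \sqrt{110} \approx -43353.0$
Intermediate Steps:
$T{\left(Y,M \right)} = M Y$
$y = \sqrt{110}$ ($y = \sqrt{0 \left(-10\right) + 110} = \sqrt{0 + 110} = \sqrt{110} \approx 10.488$)
$k{\left(N \right)} = -20 + 5 N$ ($k{\left(N \right)} = - 5 \left(4 + N \left(-1\right)\right) = - 5 \left(4 - N\right) = -20 + 5 N$)
$j{\left(m,P \right)} = m + P m \left(-20 + 5 P\right)$ ($j{\left(m,P \right)} = \left(-20 + 5 P\right) m P + m = m \left(-20 + 5 P\right) P + m = P m \left(-20 + 5 P\right) + m = m + P m \left(-20 + 5 P\right)$)
$26260 + j{\left(-204,y \right)} = 26260 - 204 \left(1 + 5 \sqrt{110} \left(-4 + \sqrt{110}\right)\right) = 26260 - \left(204 + 1020 \sqrt{110} \left(-4 + \sqrt{110}\right)\right) = 26056 - 1020 \sqrt{110} \left(-4 + \sqrt{110}\right)$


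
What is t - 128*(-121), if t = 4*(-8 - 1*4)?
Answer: 15440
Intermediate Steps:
t = -48 (t = 4*(-8 - 4) = 4*(-12) = -48)
t - 128*(-121) = -48 - 128*(-121) = -48 + 15488 = 15440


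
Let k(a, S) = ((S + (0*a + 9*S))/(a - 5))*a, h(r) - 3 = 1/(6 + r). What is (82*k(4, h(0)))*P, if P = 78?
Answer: -810160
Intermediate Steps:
h(r) = 3 + 1/(6 + r)
k(a, S) = 10*S*a/(-5 + a) (k(a, S) = ((S + (0 + 9*S))/(-5 + a))*a = ((S + 9*S)/(-5 + a))*a = ((10*S)/(-5 + a))*a = (10*S/(-5 + a))*a = 10*S*a/(-5 + a))
(82*k(4, h(0)))*P = (82*(10*((19 + 3*0)/(6 + 0))*4/(-5 + 4)))*78 = (82*(10*((19 + 0)/6)*4/(-1)))*78 = (82*(10*((⅙)*19)*4*(-1)))*78 = (82*(10*(19/6)*4*(-1)))*78 = (82*(-380/3))*78 = -31160/3*78 = -810160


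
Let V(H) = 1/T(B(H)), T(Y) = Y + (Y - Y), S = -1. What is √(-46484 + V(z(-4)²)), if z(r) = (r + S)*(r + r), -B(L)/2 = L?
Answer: I*√297497602/80 ≈ 215.6*I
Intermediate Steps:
B(L) = -2*L
T(Y) = Y (T(Y) = Y + 0 = Y)
z(r) = 2*r*(-1 + r) (z(r) = (r - 1)*(r + r) = (-1 + r)*(2*r) = 2*r*(-1 + r))
V(H) = -1/(2*H) (V(H) = 1/(-2*H) = -1/(2*H))
√(-46484 + V(z(-4)²)) = √(-46484 - 1/(64*(-1 - 4)²)/2) = √(-46484 - 1/(2*((2*(-4)*(-5))²))) = √(-46484 - 1/(2*(40²))) = √(-46484 - ½/1600) = √(-46484 - ½*1/1600) = √(-46484 - 1/3200) = √(-148748801/3200) = I*√297497602/80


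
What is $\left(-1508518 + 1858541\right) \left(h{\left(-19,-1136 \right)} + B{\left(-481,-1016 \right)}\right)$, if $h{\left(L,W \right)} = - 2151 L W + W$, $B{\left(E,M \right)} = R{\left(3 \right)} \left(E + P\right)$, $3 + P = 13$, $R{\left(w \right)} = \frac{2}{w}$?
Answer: $-16251089758582$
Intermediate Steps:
$P = 10$ ($P = -3 + 13 = 10$)
$B{\left(E,M \right)} = \frac{20}{3} + \frac{2 E}{3}$ ($B{\left(E,M \right)} = \frac{2}{3} \left(E + 10\right) = 2 \cdot \frac{1}{3} \left(10 + E\right) = \frac{2 \left(10 + E\right)}{3} = \frac{20}{3} + \frac{2 E}{3}$)
$h{\left(L,W \right)} = W - 2151 L W$ ($h{\left(L,W \right)} = - 2151 L W + W = W - 2151 L W$)
$\left(-1508518 + 1858541\right) \left(h{\left(-19,-1136 \right)} + B{\left(-481,-1016 \right)}\right) = \left(-1508518 + 1858541\right) \left(- 1136 \left(1 - -40869\right) + \left(\frac{20}{3} + \frac{2}{3} \left(-481\right)\right)\right) = 350023 \left(- 1136 \left(1 + 40869\right) + \left(\frac{20}{3} - \frac{962}{3}\right)\right) = 350023 \left(\left(-1136\right) 40870 - 314\right) = 350023 \left(-46428320 - 314\right) = 350023 \left(-46428634\right) = -16251089758582$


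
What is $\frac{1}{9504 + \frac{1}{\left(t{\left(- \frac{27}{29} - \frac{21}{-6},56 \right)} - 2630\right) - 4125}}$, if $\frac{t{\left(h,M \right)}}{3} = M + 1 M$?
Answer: $\frac{6419}{61006175} \approx 0.00010522$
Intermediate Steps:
$t{\left(h,M \right)} = 6 M$ ($t{\left(h,M \right)} = 3 \left(M + 1 M\right) = 3 \left(M + M\right) = 3 \cdot 2 M = 6 M$)
$\frac{1}{9504 + \frac{1}{\left(t{\left(- \frac{27}{29} - \frac{21}{-6},56 \right)} - 2630\right) - 4125}} = \frac{1}{9504 + \frac{1}{\left(6 \cdot 56 - 2630\right) - 4125}} = \frac{1}{9504 + \frac{1}{\left(336 - 2630\right) - 4125}} = \frac{1}{9504 + \frac{1}{-2294 - 4125}} = \frac{1}{9504 + \frac{1}{-6419}} = \frac{1}{9504 - \frac{1}{6419}} = \frac{1}{\frac{61006175}{6419}} = \frac{6419}{61006175}$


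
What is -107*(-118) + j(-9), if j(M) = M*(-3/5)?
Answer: 63157/5 ≈ 12631.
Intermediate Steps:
j(M) = -3*M/5 (j(M) = M*(-3*1/5) = M*(-3/5) = -3*M/5)
-107*(-118) + j(-9) = -107*(-118) - 3/5*(-9) = 12626 + 27/5 = 63157/5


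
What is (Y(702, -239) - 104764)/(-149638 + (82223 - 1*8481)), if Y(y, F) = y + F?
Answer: 104301/75896 ≈ 1.3743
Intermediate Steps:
Y(y, F) = F + y
(Y(702, -239) - 104764)/(-149638 + (82223 - 1*8481)) = ((-239 + 702) - 104764)/(-149638 + (82223 - 1*8481)) = (463 - 104764)/(-149638 + (82223 - 8481)) = -104301/(-149638 + 73742) = -104301/(-75896) = -104301*(-1/75896) = 104301/75896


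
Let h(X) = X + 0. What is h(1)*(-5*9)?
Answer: -45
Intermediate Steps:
h(X) = X
h(1)*(-5*9) = 1*(-5*9) = 1*(-45) = -45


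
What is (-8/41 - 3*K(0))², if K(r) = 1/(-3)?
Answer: 1089/1681 ≈ 0.64783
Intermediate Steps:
K(r) = -⅓
(-8/41 - 3*K(0))² = (-8/41 - 3*(-⅓))² = (-8*1/41 + 1)² = (-8/41 + 1)² = (33/41)² = 1089/1681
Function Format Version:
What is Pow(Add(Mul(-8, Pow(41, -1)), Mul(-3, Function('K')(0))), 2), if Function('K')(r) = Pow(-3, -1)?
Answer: Rational(1089, 1681) ≈ 0.64783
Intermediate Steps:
Function('K')(r) = Rational(-1, 3)
Pow(Add(Mul(-8, Pow(41, -1)), Mul(-3, Function('K')(0))), 2) = Pow(Add(Mul(-8, Pow(41, -1)), Mul(-3, Rational(-1, 3))), 2) = Pow(Add(Mul(-8, Rational(1, 41)), 1), 2) = Pow(Add(Rational(-8, 41), 1), 2) = Pow(Rational(33, 41), 2) = Rational(1089, 1681)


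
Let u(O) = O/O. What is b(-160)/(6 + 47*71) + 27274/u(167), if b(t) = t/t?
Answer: 91176983/3343 ≈ 27274.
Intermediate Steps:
b(t) = 1
u(O) = 1
b(-160)/(6 + 47*71) + 27274/u(167) = 1/(6 + 47*71) + 27274/1 = 1/(6 + 3337) + 27274*1 = 1/3343 + 27274 = 91176983/3343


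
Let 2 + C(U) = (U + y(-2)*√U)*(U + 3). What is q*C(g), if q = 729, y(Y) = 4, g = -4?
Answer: 1458 - 5832*I ≈ 1458.0 - 5832.0*I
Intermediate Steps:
C(U) = -2 + (3 + U)*(U + 4*√U) (C(U) = -2 + (U + 4*√U)*(U + 3) = -2 + (U + 4*√U)*(3 + U) = -2 + (3 + U)*(U + 4*√U))
q*C(g) = 729*(-2 + (-4)² + 3*(-4) + 4*(-4)^(3/2) + 12*√(-4)) = 729*(-2 + 16 - 12 + 4*(-8*I) + 12*(2*I)) = 729*(-2 + 16 - 12 - 32*I + 24*I) = 729*(2 - 8*I) = 1458 - 5832*I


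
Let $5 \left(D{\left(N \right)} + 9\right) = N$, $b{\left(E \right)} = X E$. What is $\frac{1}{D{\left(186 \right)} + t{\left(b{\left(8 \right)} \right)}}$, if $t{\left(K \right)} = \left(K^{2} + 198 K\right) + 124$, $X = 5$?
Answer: $\frac{5}{48361} \approx 0.00010339$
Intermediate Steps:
$b{\left(E \right)} = 5 E$
$D{\left(N \right)} = -9 + \frac{N}{5}$
$t{\left(K \right)} = 124 + K^{2} + 198 K$
$\frac{1}{D{\left(186 \right)} + t{\left(b{\left(8 \right)} \right)}} = \frac{1}{\left(-9 + \frac{1}{5} \cdot 186\right) + \left(124 + \left(5 \cdot 8\right)^{2} + 198 \cdot 5 \cdot 8\right)} = \frac{1}{\left(-9 + \frac{186}{5}\right) + \left(124 + 40^{2} + 198 \cdot 40\right)} = \frac{1}{\frac{141}{5} + \left(124 + 1600 + 7920\right)} = \frac{1}{\frac{141}{5} + 9644} = \frac{1}{\frac{48361}{5}} = \frac{5}{48361}$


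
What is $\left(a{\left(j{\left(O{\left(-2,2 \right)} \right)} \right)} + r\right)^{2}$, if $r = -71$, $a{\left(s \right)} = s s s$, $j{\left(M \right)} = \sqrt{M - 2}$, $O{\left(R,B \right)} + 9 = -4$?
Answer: $1666 + 2130 i \sqrt{15} \approx 1666.0 + 8249.5 i$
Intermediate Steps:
$O{\left(R,B \right)} = -13$ ($O{\left(R,B \right)} = -9 - 4 = -13$)
$j{\left(M \right)} = \sqrt{-2 + M}$
$a{\left(s \right)} = s^{3}$ ($a{\left(s \right)} = s^{2} s = s^{3}$)
$\left(a{\left(j{\left(O{\left(-2,2 \right)} \right)} \right)} + r\right)^{2} = \left(\left(\sqrt{-2 - 13}\right)^{3} - 71\right)^{2} = \left(\left(\sqrt{-15}\right)^{3} - 71\right)^{2} = \left(\left(i \sqrt{15}\right)^{3} - 71\right)^{2} = \left(- 15 i \sqrt{15} - 71\right)^{2} = \left(-71 - 15 i \sqrt{15}\right)^{2}$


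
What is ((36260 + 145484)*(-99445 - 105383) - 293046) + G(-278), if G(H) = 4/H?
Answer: -5174490877844/139 ≈ -3.7227e+10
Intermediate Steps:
((36260 + 145484)*(-99445 - 105383) - 293046) + G(-278) = ((36260 + 145484)*(-99445 - 105383) - 293046) + 4/(-278) = (181744*(-204828) - 293046) + 4*(-1/278) = (-37226260032 - 293046) - 2/139 = -37226553078 - 2/139 = -5174490877844/139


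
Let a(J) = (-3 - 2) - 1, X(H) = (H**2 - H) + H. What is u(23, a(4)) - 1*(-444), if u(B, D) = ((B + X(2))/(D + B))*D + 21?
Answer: 7743/17 ≈ 455.47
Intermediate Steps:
X(H) = H**2
a(J) = -6 (a(J) = -5 - 1 = -6)
u(B, D) = 21 + D*(4 + B)/(B + D) (u(B, D) = ((B + 2**2)/(D + B))*D + 21 = ((B + 4)/(B + D))*D + 21 = ((4 + B)/(B + D))*D + 21 = D*(4 + B)/(B + D) + 21 = 21 + D*(4 + B)/(B + D))
u(23, a(4)) - 1*(-444) = (21*23 + 25*(-6) + 23*(-6))/(23 - 6) - 1*(-444) = (483 - 150 - 138)/17 + 444 = (1/17)*195 + 444 = 195/17 + 444 = 7743/17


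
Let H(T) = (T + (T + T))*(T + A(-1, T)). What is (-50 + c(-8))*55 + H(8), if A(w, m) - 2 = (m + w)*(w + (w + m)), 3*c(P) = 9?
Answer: -1337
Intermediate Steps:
c(P) = 3 (c(P) = (1/3)*9 = 3)
A(w, m) = 2 + (m + w)*(m + 2*w) (A(w, m) = 2 + (m + w)*(w + (w + m)) = 2 + (m + w)*(w + (m + w)) = 2 + (m + w)*(m + 2*w))
H(T) = 3*T*(4 + T**2 - 2*T) (H(T) = (T + (T + T))*(T + (2 + T**2 + 2*(-1)**2 + 3*T*(-1))) = (T + 2*T)*(T + (2 + T**2 + 2*1 - 3*T)) = (3*T)*(T + (2 + T**2 + 2 - 3*T)) = (3*T)*(T + (4 + T**2 - 3*T)) = (3*T)*(4 + T**2 - 2*T) = 3*T*(4 + T**2 - 2*T))
(-50 + c(-8))*55 + H(8) = (-50 + 3)*55 + 3*8*(4 + 8**2 - 2*8) = -47*55 + 3*8*(4 + 64 - 16) = -2585 + 3*8*52 = -2585 + 1248 = -1337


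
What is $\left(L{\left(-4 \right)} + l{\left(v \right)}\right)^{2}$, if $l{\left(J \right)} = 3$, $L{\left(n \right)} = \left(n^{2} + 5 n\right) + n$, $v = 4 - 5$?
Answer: $25$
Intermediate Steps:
$v = -1$ ($v = 4 - 5 = -1$)
$L{\left(n \right)} = n^{2} + 6 n$
$\left(L{\left(-4 \right)} + l{\left(v \right)}\right)^{2} = \left(- 4 \left(6 - 4\right) + 3\right)^{2} = \left(\left(-4\right) 2 + 3\right)^{2} = \left(-8 + 3\right)^{2} = \left(-5\right)^{2} = 25$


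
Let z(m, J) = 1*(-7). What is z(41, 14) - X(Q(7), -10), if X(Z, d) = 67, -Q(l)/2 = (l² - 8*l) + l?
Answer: -74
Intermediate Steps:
Q(l) = -2*l² + 14*l (Q(l) = -2*((l² - 8*l) + l) = -2*(l² - 7*l) = -2*l² + 14*l)
z(m, J) = -7
z(41, 14) - X(Q(7), -10) = -7 - 1*67 = -7 - 67 = -74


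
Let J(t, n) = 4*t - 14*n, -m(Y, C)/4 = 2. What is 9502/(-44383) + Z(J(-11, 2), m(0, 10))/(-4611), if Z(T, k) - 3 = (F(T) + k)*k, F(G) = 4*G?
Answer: -149045815/204650013 ≈ -0.72830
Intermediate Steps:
m(Y, C) = -8 (m(Y, C) = -4*2 = -8)
J(t, n) = -14*n + 4*t
Z(T, k) = 3 + k*(k + 4*T) (Z(T, k) = 3 + (4*T + k)*k = 3 + (k + 4*T)*k = 3 + k*(k + 4*T))
9502/(-44383) + Z(J(-11, 2), m(0, 10))/(-4611) = 9502/(-44383) + (3 + (-8)² + 4*(-14*2 + 4*(-11))*(-8))/(-4611) = 9502*(-1/44383) + (3 + 64 + 4*(-28 - 44)*(-8))*(-1/4611) = -9502/44383 + (3 + 64 + 4*(-72)*(-8))*(-1/4611) = -9502/44383 + (3 + 64 + 2304)*(-1/4611) = -9502/44383 + 2371*(-1/4611) = -9502/44383 - 2371/4611 = -149045815/204650013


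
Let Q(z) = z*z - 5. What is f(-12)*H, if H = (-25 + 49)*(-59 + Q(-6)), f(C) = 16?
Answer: -10752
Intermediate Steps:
Q(z) = -5 + z² (Q(z) = z² - 5 = -5 + z²)
H = -672 (H = (-25 + 49)*(-59 + (-5 + (-6)²)) = 24*(-59 + (-5 + 36)) = 24*(-59 + 31) = 24*(-28) = -672)
f(-12)*H = 16*(-672) = -10752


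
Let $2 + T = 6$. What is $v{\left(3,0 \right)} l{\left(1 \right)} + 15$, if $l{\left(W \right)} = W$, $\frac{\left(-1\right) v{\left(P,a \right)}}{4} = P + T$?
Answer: $-13$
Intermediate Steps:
$T = 4$ ($T = -2 + 6 = 4$)
$v{\left(P,a \right)} = -16 - 4 P$ ($v{\left(P,a \right)} = - 4 \left(P + 4\right) = - 4 \left(4 + P\right) = -16 - 4 P$)
$v{\left(3,0 \right)} l{\left(1 \right)} + 15 = \left(-16 - 12\right) 1 + 15 = \left(-28\right) 1 + 15 = -28 + 15 = -13$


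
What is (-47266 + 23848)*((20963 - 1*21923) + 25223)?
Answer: -568190934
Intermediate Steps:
(-47266 + 23848)*((20963 - 1*21923) + 25223) = -23418*((20963 - 21923) + 25223) = -23418*(-960 + 25223) = -23418*24263 = -568190934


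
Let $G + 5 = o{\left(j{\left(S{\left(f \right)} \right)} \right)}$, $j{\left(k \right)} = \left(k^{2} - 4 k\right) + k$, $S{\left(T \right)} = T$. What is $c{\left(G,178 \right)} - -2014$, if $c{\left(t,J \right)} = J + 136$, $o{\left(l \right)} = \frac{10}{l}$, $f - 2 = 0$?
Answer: $2328$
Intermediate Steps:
$f = 2$ ($f = 2 + 0 = 2$)
$j{\left(k \right)} = k^{2} - 3 k$
$G = -10$ ($G = -5 + \frac{10}{2 \left(-3 + 2\right)} = -5 + \frac{10}{2 \left(-1\right)} = -5 + \frac{10}{-2} = -5 + 10 \left(- \frac{1}{2}\right) = -5 - 5 = -10$)
$c{\left(t,J \right)} = 136 + J$
$c{\left(G,178 \right)} - -2014 = \left(136 + 178\right) - -2014 = 314 + \left(2065 - 51\right) = 314 + 2014 = 2328$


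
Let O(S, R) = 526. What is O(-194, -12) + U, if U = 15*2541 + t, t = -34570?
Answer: 4071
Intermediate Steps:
U = 3545 (U = 15*2541 - 34570 = 38115 - 34570 = 3545)
O(-194, -12) + U = 526 + 3545 = 4071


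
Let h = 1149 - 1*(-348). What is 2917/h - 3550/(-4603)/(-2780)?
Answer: 3732160943/1915612098 ≈ 1.9483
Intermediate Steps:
h = 1497 (h = 1149 + 348 = 1497)
2917/h - 3550/(-4603)/(-2780) = 2917/1497 - 3550/(-4603)/(-2780) = 2917*(1/1497) - 3550*(-1/4603)*(-1/2780) = 2917/1497 + (3550/4603)*(-1/2780) = 2917/1497 - 355/1279634 = 3732160943/1915612098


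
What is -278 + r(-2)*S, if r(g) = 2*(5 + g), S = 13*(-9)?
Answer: -980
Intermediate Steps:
S = -117
r(g) = 10 + 2*g
-278 + r(-2)*S = -278 + (10 + 2*(-2))*(-117) = -278 + (10 - 4)*(-117) = -278 + 6*(-117) = -278 - 702 = -980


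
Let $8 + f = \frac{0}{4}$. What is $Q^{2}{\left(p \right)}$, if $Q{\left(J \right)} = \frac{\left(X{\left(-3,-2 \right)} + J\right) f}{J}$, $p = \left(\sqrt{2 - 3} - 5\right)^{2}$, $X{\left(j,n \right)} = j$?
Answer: $\frac{1455664}{28561} - \frac{144960 i}{28561} \approx 50.967 - 5.0755 i$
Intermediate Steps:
$f = -8$ ($f = -8 + \frac{0}{4} = -8 + 0 \cdot \frac{1}{4} = -8 + 0 = -8$)
$p = \left(-5 + i\right)^{2}$ ($p = \left(\sqrt{-1} - 5\right)^{2} = \left(i - 5\right)^{2} = \left(-5 + i\right)^{2} \approx 24.0 - 10.0 i$)
$Q{\left(J \right)} = \frac{24 - 8 J}{J}$ ($Q{\left(J \right)} = \frac{\left(-3 + J\right) \left(-8\right)}{J} = \frac{24 - 8 J}{J}$)
$Q^{2}{\left(p \right)} = \left(-8 + \frac{24}{\left(5 - i\right)^{2}}\right)^{2}$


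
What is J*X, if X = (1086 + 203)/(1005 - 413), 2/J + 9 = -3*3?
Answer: -1289/5328 ≈ -0.24193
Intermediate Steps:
J = -1/9 (J = 2/(-9 - 3*3) = 2/(-9 - 9) = 2/(-18) = 2*(-1/18) = -1/9 ≈ -0.11111)
X = 1289/592 ≈ 2.1774
J*X = -1/9*1289/592 = -1289/5328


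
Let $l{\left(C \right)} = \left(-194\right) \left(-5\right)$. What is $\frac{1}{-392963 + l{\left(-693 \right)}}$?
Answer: $- \frac{1}{391993} \approx -2.5511 \cdot 10^{-6}$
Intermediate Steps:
$l{\left(C \right)} = 970$
$\frac{1}{-392963 + l{\left(-693 \right)}} = \frac{1}{-392963 + 970} = \frac{1}{-391993} = - \frac{1}{391993}$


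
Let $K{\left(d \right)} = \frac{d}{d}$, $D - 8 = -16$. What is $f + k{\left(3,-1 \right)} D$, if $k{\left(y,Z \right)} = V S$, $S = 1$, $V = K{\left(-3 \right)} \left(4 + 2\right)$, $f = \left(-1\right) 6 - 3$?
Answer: $-57$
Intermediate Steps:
$D = -8$ ($D = 8 - 16 = -8$)
$K{\left(d \right)} = 1$
$f = -9$ ($f = -6 - 3 = -9$)
$V = 6$ ($V = 1 \left(4 + 2\right) = 1 \cdot 6 = 6$)
$k{\left(y,Z \right)} = 6$ ($k{\left(y,Z \right)} = 6 \cdot 1 = 6$)
$f + k{\left(3,-1 \right)} D = -9 + 6 \left(-8\right) = -9 - 48 = -57$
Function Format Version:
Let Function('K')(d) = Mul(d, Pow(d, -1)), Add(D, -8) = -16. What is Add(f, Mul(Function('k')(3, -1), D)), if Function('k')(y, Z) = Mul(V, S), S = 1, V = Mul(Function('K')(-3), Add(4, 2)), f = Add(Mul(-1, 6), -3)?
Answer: -57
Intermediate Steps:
D = -8 (D = Add(8, -16) = -8)
Function('K')(d) = 1
f = -9 (f = Add(-6, -3) = -9)
V = 6 (V = Mul(1, Add(4, 2)) = Mul(1, 6) = 6)
Function('k')(y, Z) = 6 (Function('k')(y, Z) = Mul(6, 1) = 6)
Add(f, Mul(Function('k')(3, -1), D)) = Add(-9, Mul(6, -8)) = Add(-9, -48) = -57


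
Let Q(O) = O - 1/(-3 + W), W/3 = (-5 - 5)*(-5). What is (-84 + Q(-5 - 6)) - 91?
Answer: -27343/147 ≈ -186.01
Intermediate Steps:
W = 150 (W = 3*((-5 - 5)*(-5)) = 3*(-10*(-5)) = 3*50 = 150)
Q(O) = -1/147 + O (Q(O) = O - 1/(-3 + 150) = O - 1/147 = -1/147 + O)
(-84 + Q(-5 - 6)) - 91 = (-84 + (-1/147 + (-5 - 6))) - 91 = (-84 + (-1/147 - 11)) - 91 = (-84 - 1618/147) - 91 = -13966/147 - 91 = -27343/147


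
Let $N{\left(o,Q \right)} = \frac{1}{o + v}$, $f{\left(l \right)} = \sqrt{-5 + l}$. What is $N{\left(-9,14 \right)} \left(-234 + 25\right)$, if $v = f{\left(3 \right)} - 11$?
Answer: $\frac{2090}{201} + \frac{209 i \sqrt{2}}{402} \approx 10.398 + 0.73525 i$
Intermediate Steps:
$v = -11 + i \sqrt{2}$ ($v = \sqrt{-5 + 3} - 11 = \sqrt{-2} - 11 = i \sqrt{2} - 11 = -11 + i \sqrt{2} \approx -11.0 + 1.4142 i$)
$N{\left(o,Q \right)} = \frac{1}{-11 + o + i \sqrt{2}}$ ($N{\left(o,Q \right)} = \frac{1}{o - \left(11 - i \sqrt{2}\right)} = \frac{1}{-11 + o + i \sqrt{2}}$)
$N{\left(-9,14 \right)} \left(-234 + 25\right) = \frac{-234 + 25}{-11 - 9 + i \sqrt{2}} = \frac{1}{-20 + i \sqrt{2}} \left(-209\right) = - \frac{209}{-20 + i \sqrt{2}}$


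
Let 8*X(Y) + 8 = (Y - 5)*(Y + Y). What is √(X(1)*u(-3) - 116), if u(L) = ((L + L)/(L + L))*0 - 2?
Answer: 4*I*√7 ≈ 10.583*I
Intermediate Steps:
u(L) = -2 (u(L) = ((2*L)/((2*L)))*0 - 2 = ((2*L)*(1/(2*L)))*0 - 2 = 1*0 - 2 = 0 - 2 = -2)
X(Y) = -1 + Y*(-5 + Y)/4 (X(Y) = -1 + ((Y - 5)*(Y + Y))/8 = -1 + ((-5 + Y)*(2*Y))/8 = -1 + (2*Y*(-5 + Y))/8 = -1 + Y*(-5 + Y)/4)
√(X(1)*u(-3) - 116) = √((-1 - 5/4*1 + (¼)*1²)*(-2) - 116) = √((-1 - 5/4 + (¼)*1)*(-2) - 116) = √((-1 - 5/4 + ¼)*(-2) - 116) = √(-2*(-2) - 116) = √(4 - 116) = √(-112) = 4*I*√7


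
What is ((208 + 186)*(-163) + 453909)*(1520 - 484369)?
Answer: -188159978263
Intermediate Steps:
((208 + 186)*(-163) + 453909)*(1520 - 484369) = (394*(-163) + 453909)*(-482849) = (-64222 + 453909)*(-482849) = 389687*(-482849) = -188159978263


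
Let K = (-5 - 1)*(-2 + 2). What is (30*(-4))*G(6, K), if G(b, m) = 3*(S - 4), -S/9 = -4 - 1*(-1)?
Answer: -8280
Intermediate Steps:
K = 0 (K = -6*0 = 0)
S = 27 (S = -9*(-4 - 1*(-1)) = -9*(-4 + 1) = -9*(-3) = 27)
G(b, m) = 69 (G(b, m) = 3*(27 - 4) = 3*23 = 69)
(30*(-4))*G(6, K) = (30*(-4))*69 = -120*69 = -8280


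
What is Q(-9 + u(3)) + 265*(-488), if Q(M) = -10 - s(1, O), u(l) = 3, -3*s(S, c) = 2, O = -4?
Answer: -387988/3 ≈ -1.2933e+5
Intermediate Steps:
s(S, c) = -2/3 (s(S, c) = -1/3*2 = -2/3)
Q(M) = -28/3 (Q(M) = -10 - 1*(-2/3) = -10 + 2/3 = -28/3)
Q(-9 + u(3)) + 265*(-488) = -28/3 + 265*(-488) = -28/3 - 129320 = -387988/3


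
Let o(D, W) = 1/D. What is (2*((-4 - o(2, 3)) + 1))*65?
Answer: -455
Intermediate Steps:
(2*((-4 - o(2, 3)) + 1))*65 = (2*((-4 - 1/2) + 1))*65 = (2*((-4 - 1*½) + 1))*65 = (2*((-4 - ½) + 1))*65 = (2*(-9/2 + 1))*65 = (2*(-7/2))*65 = -7*65 = -455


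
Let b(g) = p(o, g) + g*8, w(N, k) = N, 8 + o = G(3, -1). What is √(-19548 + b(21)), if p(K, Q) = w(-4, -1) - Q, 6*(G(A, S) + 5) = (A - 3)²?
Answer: I*√19405 ≈ 139.3*I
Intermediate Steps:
G(A, S) = -5 + (-3 + A)²/6 (G(A, S) = -5 + (A - 3)²/6 = -5 + (-3 + A)²/6)
o = -13 (o = -8 + (-5 + (-3 + 3)²/6) = -8 + (-5 + (⅙)*0²) = -8 + (-5 + (⅙)*0) = -8 + (-5 + 0) = -8 - 5 = -13)
p(K, Q) = -4 - Q
b(g) = -4 + 7*g (b(g) = (-4 - g) + g*8 = (-4 - g) + 8*g = -4 + 7*g)
√(-19548 + b(21)) = √(-19548 + (-4 + 7*21)) = √(-19548 + (-4 + 147)) = √(-19548 + 143) = √(-19405) = I*√19405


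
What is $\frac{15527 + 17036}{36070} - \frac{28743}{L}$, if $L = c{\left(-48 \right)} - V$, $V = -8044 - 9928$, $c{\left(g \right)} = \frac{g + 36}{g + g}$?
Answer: $- \frac{3612269629}{5186036390} \approx -0.69654$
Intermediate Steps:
$c{\left(g \right)} = \frac{36 + g}{2 g}$
$V = -17972$ ($V = -8044 - 9928 = -17972$)
$L = \frac{143777}{8}$ ($L = \frac{36 - 48}{2 \left(-48\right)} - -17972 = \frac{1}{2} \left(- \frac{1}{48}\right) \left(-12\right) + 17972 = \frac{1}{8} + 17972 = \frac{143777}{8} \approx 17972.0$)
$\frac{15527 + 17036}{36070} - \frac{28743}{L} = \frac{15527 + 17036}{36070} - \frac{28743}{\frac{143777}{8}} = 32563 \cdot \frac{1}{36070} - \frac{229944}{143777} = \frac{32563}{36070} - \frac{229944}{143777} = - \frac{3612269629}{5186036390}$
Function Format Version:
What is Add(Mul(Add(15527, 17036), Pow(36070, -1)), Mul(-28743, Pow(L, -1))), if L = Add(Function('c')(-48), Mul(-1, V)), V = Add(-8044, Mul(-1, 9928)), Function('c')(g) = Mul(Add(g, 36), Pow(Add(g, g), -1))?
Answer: Rational(-3612269629, 5186036390) ≈ -0.69654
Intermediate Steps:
Function('c')(g) = Mul(Rational(1, 2), Pow(g, -1), Add(36, g)) (Function('c')(g) = Mul(Add(36, g), Pow(Mul(2, g), -1)) = Mul(Add(36, g), Mul(Rational(1, 2), Pow(g, -1))) = Mul(Rational(1, 2), Pow(g, -1), Add(36, g)))
V = -17972 (V = Add(-8044, -9928) = -17972)
L = Rational(143777, 8) (L = Add(Mul(Rational(1, 2), Pow(-48, -1), Add(36, -48)), Mul(-1, -17972)) = Add(Mul(Rational(1, 2), Rational(-1, 48), -12), 17972) = Add(Rational(1, 8), 17972) = Rational(143777, 8) ≈ 17972.)
Add(Mul(Add(15527, 17036), Pow(36070, -1)), Mul(-28743, Pow(L, -1))) = Add(Mul(Add(15527, 17036), Pow(36070, -1)), Mul(-28743, Pow(Rational(143777, 8), -1))) = Add(Mul(32563, Rational(1, 36070)), Mul(-28743, Rational(8, 143777))) = Add(Rational(32563, 36070), Rational(-229944, 143777)) = Rational(-3612269629, 5186036390)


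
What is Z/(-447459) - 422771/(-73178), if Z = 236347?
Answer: 171877288123/32744154702 ≈ 5.2491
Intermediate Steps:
Z/(-447459) - 422771/(-73178) = 236347/(-447459) - 422771/(-73178) = 236347*(-1/447459) - 422771*(-1/73178) = -236347/447459 + 422771/73178 = 171877288123/32744154702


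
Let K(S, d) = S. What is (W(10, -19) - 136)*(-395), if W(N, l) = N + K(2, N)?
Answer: 48980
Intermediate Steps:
W(N, l) = 2 + N (W(N, l) = N + 2 = 2 + N)
(W(10, -19) - 136)*(-395) = ((2 + 10) - 136)*(-395) = (12 - 136)*(-395) = -124*(-395) = 48980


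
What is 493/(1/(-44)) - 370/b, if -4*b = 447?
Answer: -9694844/447 ≈ -21689.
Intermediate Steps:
b = -447/4 (b = -¼*447 = -447/4 ≈ -111.75)
493/(1/(-44)) - 370/b = 493/(1/(-44)) - 370/(-447/4) = 493/(-1/44) - 370*(-4/447) = 493*(-44) + 1480/447 = -21692 + 1480/447 = -9694844/447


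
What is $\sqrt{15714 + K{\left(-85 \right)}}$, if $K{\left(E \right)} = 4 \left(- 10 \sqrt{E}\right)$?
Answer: $\sqrt{15714 - 40 i \sqrt{85}} \approx 125.36 - 1.471 i$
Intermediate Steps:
$K{\left(E \right)} = - 40 \sqrt{E}$
$\sqrt{15714 + K{\left(-85 \right)}} = \sqrt{15714 - 40 \sqrt{-85}} = \sqrt{15714 - 40 i \sqrt{85}}$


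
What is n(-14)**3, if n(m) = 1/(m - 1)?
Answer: -1/3375 ≈ -0.00029630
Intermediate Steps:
n(m) = 1/(-1 + m)
n(-14)**3 = (1/(-1 - 14))**3 = (1/(-15))**3 = (-1/15)**3 = -1/3375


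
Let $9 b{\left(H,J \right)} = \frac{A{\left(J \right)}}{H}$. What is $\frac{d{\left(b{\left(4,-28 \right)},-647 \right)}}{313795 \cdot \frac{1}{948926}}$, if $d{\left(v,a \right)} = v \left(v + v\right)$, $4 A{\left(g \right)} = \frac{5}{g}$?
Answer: $\frac{2372315}{255068642304} \approx 9.3007 \cdot 10^{-6}$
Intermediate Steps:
$A{\left(g \right)} = \frac{5}{4 g}$ ($A{\left(g \right)} = \frac{5 \frac{1}{g}}{4} = \frac{5}{4 g}$)
$b{\left(H,J \right)} = \frac{5}{36 H J}$ ($b{\left(H,J \right)} = \frac{\frac{5}{4 J} \frac{1}{H}}{9} = \frac{\frac{5}{4} \frac{1}{H} \frac{1}{J}}{9} = \frac{5}{36 H J}$)
$d{\left(v,a \right)} = 2 v^{2}$ ($d{\left(v,a \right)} = v 2 v = 2 v^{2}$)
$\frac{d{\left(b{\left(4,-28 \right)},-647 \right)}}{313795 \cdot \frac{1}{948926}} = \frac{2 \left(\frac{5}{36 \cdot 4 \left(-28\right)}\right)^{2}}{313795 \cdot \frac{1}{948926}} = \frac{2 \left(\frac{5}{36} \cdot \frac{1}{4} \left(- \frac{1}{28}\right)\right)^{2}}{313795 \cdot \frac{1}{948926}} = \frac{2 \left(- \frac{5}{4032}\right)^{2}}{\frac{313795}{948926}} = 2 \cdot \frac{25}{16257024} \cdot \frac{948926}{313795} = \frac{25}{8128512} \cdot \frac{948926}{313795} = \frac{2372315}{255068642304}$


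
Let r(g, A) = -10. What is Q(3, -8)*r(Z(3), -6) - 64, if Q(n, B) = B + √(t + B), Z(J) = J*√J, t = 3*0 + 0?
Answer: 16 - 20*I*√2 ≈ 16.0 - 28.284*I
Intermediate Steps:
t = 0 (t = 0 + 0 = 0)
Z(J) = J^(3/2)
Q(n, B) = B + √B (Q(n, B) = B + √(0 + B) = B + √B)
Q(3, -8)*r(Z(3), -6) - 64 = (-8 + √(-8))*(-10) - 64 = (-8 + 2*I*√2)*(-10) - 64 = (80 - 20*I*√2) - 64 = 16 - 20*I*√2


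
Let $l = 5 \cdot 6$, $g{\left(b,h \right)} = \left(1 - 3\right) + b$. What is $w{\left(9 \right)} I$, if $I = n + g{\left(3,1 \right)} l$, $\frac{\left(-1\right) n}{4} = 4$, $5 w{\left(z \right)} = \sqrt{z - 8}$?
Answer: $\frac{14}{5} \approx 2.8$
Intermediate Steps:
$g{\left(b,h \right)} = -2 + b$
$l = 30$
$w{\left(z \right)} = \frac{\sqrt{-8 + z}}{5}$ ($w{\left(z \right)} = \frac{\sqrt{z - 8}}{5} = \frac{\sqrt{-8 + z}}{5}$)
$n = -16$ ($n = \left(-4\right) 4 = -16$)
$I = 14$ ($I = -16 + \left(-2 + 3\right) 30 = -16 + 1 \cdot 30 = -16 + 30 = 14$)
$w{\left(9 \right)} I = \frac{\sqrt{-8 + 9}}{5} \cdot 14 = \frac{\sqrt{1}}{5} \cdot 14 = \frac{1}{5} \cdot 1 \cdot 14 = \frac{1}{5} \cdot 14 = \frac{14}{5}$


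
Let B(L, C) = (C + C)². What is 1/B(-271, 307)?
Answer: 1/376996 ≈ 2.6525e-6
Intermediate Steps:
B(L, C) = 4*C² (B(L, C) = (2*C)² = 4*C²)
1/B(-271, 307) = 1/(4*307²) = 1/(4*94249) = 1/376996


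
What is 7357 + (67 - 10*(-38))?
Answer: 7804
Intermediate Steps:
7357 + (67 - 10*(-38)) = 7357 + (67 + 380) = 7357 + 447 = 7804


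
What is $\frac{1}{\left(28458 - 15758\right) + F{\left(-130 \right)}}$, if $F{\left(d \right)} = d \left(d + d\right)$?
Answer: $\frac{1}{46500} \approx 2.1505 \cdot 10^{-5}$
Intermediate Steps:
$F{\left(d \right)} = 2 d^{2}$ ($F{\left(d \right)} = d 2 d = 2 d^{2}$)
$\frac{1}{\left(28458 - 15758\right) + F{\left(-130 \right)}} = \frac{1}{\left(28458 - 15758\right) + 2 \left(-130\right)^{2}} = \frac{1}{\left(28458 - 15758\right) + 2 \cdot 16900} = \frac{1}{12700 + 33800} = \frac{1}{46500}$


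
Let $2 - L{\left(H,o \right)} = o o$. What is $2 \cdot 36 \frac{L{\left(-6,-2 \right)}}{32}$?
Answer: $- \frac{9}{2} \approx -4.5$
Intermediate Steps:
$L{\left(H,o \right)} = 2 - o^{2}$ ($L{\left(H,o \right)} = 2 - o o = 2 - o^{2}$)
$2 \cdot 36 \frac{L{\left(-6,-2 \right)}}{32} = 2 \cdot 36 \frac{2 - \left(-2\right)^{2}}{32} = 72 \left(2 - 4\right) \frac{1}{32} = 72 \left(\left(-2\right) \frac{1}{32}\right) = 72 \left(- \frac{1}{16}\right) = - \frac{9}{2}$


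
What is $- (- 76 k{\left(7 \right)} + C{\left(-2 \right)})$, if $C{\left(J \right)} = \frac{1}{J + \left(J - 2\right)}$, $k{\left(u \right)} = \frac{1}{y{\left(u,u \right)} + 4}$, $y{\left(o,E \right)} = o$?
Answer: $\frac{467}{66} \approx 7.0758$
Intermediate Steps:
$k{\left(u \right)} = \frac{1}{4 + u}$ ($k{\left(u \right)} = \frac{1}{u + 4} = \frac{1}{4 + u}$)
$C{\left(J \right)} = \frac{1}{-2 + 2 J}$ ($C{\left(J \right)} = \frac{1}{J + \left(-2 + J\right)} = \frac{1}{-2 + 2 J}$)
$- (- 76 k{\left(7 \right)} + C{\left(-2 \right)}) = - (- \frac{76}{4 + 7} + \frac{1}{2 \left(-1 - 2\right)}) = - (- \frac{76}{11} + \frac{1}{2 \left(-3\right)}) = - (\left(-76\right) \frac{1}{11} + \frac{1}{2} \left(- \frac{1}{3}\right)) = - (- \frac{76}{11} - \frac{1}{6}) = \left(-1\right) \left(- \frac{467}{66}\right) = \frac{467}{66}$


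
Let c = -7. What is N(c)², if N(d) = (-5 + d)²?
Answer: 20736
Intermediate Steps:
N(c)² = ((-5 - 7)²)² = ((-12)²)² = 144² = 20736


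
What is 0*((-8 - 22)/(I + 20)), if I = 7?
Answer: 0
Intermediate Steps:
0*((-8 - 22)/(I + 20)) = 0*((-8 - 22)/(7 + 20)) = 0*(-30/27) = 0*(-30*1/27) = 0*(-10/9) = 0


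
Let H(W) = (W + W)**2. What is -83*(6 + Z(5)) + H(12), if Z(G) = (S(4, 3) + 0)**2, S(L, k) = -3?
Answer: -669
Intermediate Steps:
H(W) = 4*W**2 (H(W) = (2*W)**2 = 4*W**2)
Z(G) = 9 (Z(G) = (-3 + 0)**2 = (-3)**2 = 9)
-83*(6 + Z(5)) + H(12) = -83*(6 + 9) + 4*12**2 = -83*15 + 4*144 = -1245 + 576 = -669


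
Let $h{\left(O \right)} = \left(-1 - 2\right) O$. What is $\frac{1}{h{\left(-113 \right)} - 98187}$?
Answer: $- \frac{1}{97848} \approx -1.022 \cdot 10^{-5}$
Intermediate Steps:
$h{\left(O \right)} = - 3 O$
$\frac{1}{h{\left(-113 \right)} - 98187} = \frac{1}{\left(-3\right) \left(-113\right) - 98187} = \frac{1}{339 - 98187} = \frac{1}{-97848} = - \frac{1}{97848}$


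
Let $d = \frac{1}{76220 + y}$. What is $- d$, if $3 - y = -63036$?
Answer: $- \frac{1}{139259} \approx -7.1809 \cdot 10^{-6}$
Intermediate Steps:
$y = 63039$ ($y = 3 - -63036 = 3 + 63036 = 63039$)
$d = \frac{1}{139259}$ ($d = \frac{1}{76220 + 63039} = \frac{1}{139259} \approx 7.1809 \cdot 10^{-6}$)
$- d = \left(-1\right) \frac{1}{139259} = - \frac{1}{139259}$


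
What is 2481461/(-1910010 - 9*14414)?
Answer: -2481461/2039736 ≈ -1.2166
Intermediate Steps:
2481461/(-1910010 - 9*14414) = 2481461/(-1910010 - 1*129726) = 2481461/(-1910010 - 129726) = 2481461/(-2039736) = 2481461*(-1/2039736) = -2481461/2039736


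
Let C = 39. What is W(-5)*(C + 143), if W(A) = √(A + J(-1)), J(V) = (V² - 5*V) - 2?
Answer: 182*I ≈ 182.0*I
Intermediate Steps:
J(V) = -2 + V² - 5*V
W(A) = √(4 + A) (W(A) = √(A + (-2 + (-1)² - 5*(-1))) = √(A + (-2 + 1 + 5)) = √(A + 4) = √(4 + A))
W(-5)*(C + 143) = √(4 - 5)*(39 + 143) = √(-1)*182 = I*182 = 182*I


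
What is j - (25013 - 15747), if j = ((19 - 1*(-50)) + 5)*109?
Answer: -1200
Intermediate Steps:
j = 8066 (j = ((19 + 50) + 5)*109 = (69 + 5)*109 = 74*109 = 8066)
j - (25013 - 15747) = 8066 - (25013 - 15747) = 8066 - 1*9266 = 8066 - 9266 = -1200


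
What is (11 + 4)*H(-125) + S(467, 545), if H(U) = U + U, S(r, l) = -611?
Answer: -4361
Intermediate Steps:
H(U) = 2*U
(11 + 4)*H(-125) + S(467, 545) = (11 + 4)*(2*(-125)) - 611 = 15*(-250) - 611 = -3750 - 611 = -4361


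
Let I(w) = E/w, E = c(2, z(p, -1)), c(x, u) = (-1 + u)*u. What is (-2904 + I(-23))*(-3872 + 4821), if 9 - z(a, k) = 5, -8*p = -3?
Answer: -63396996/23 ≈ -2.7564e+6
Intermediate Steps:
p = 3/8 (p = -⅛*(-3) = 3/8 ≈ 0.37500)
z(a, k) = 4 (z(a, k) = 9 - 1*5 = 9 - 5 = 4)
c(x, u) = u*(-1 + u)
E = 12 (E = 4*(-1 + 4) = 4*3 = 12)
I(w) = 12/w
(-2904 + I(-23))*(-3872 + 4821) = (-2904 + 12/(-23))*(-3872 + 4821) = (-2904 + 12*(-1/23))*949 = (-2904 - 12/23)*949 = -66804/23*949 = -63396996/23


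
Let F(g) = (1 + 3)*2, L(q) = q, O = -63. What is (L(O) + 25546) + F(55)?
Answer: 25491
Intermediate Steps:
F(g) = 8 (F(g) = 4*2 = 8)
(L(O) + 25546) + F(55) = (-63 + 25546) + 8 = 25483 + 8 = 25491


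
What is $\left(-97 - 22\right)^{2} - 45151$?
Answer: $-30990$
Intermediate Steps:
$\left(-97 - 22\right)^{2} - 45151 = \left(-119\right)^{2} - 45151 = 14161 - 45151 = -30990$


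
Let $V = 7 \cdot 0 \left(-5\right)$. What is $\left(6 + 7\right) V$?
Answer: $0$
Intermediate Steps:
$V = 0$ ($V = 0 \left(-5\right) = 0$)
$\left(6 + 7\right) V = \left(6 + 7\right) 0 = 13 \cdot 0 = 0$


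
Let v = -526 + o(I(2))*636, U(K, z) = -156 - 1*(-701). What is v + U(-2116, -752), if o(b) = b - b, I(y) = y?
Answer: 19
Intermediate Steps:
o(b) = 0
U(K, z) = 545 (U(K, z) = -156 + 701 = 545)
v = -526 (v = -526 + 0*636 = -526 + 0 = -526)
v + U(-2116, -752) = -526 + 545 = 19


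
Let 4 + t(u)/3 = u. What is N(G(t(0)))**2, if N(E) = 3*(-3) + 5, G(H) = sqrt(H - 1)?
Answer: 16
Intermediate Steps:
t(u) = -12 + 3*u
G(H) = sqrt(-1 + H)
N(E) = -4 (N(E) = -9 + 5 = -4)
N(G(t(0)))**2 = (-4)**2 = 16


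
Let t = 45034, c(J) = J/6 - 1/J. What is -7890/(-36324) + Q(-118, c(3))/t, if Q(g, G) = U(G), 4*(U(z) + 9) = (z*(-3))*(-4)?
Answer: 59168251/272635836 ≈ 0.21702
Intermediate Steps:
c(J) = -1/J + J/6 (c(J) = J*(⅙) - 1/J = J/6 - 1/J = -1/J + J/6)
U(z) = -9 + 3*z (U(z) = -9 + ((z*(-3))*(-4))/4 = -9 + (-3*z*(-4))/4 = -9 + (12*z)/4 = -9 + 3*z)
Q(g, G) = -9 + 3*G
-7890/(-36324) + Q(-118, c(3))/t = -7890/(-36324) + (-9 + 3*(-1/3 + (⅙)*3))/45034 = -7890*(-1/36324) + (-9 + 3*(-1*⅓ + ½))*(1/45034) = 1315/6054 + (-9 + 3*(-⅓ + ½))*(1/45034) = 1315/6054 + (-9 + 3*(⅙))*(1/45034) = 1315/6054 + (-9 + ½)*(1/45034) = 1315/6054 - 17/2*1/45034 = 1315/6054 - 17/90068 = 59168251/272635836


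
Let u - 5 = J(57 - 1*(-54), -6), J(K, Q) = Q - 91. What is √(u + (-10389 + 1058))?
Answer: 3*I*√1047 ≈ 97.072*I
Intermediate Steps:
J(K, Q) = -91 + Q
u = -92 (u = 5 + (-91 - 6) = 5 - 97 = -92)
√(u + (-10389 + 1058)) = √(-92 + (-10389 + 1058)) = √(-92 - 9331) = √(-9423) = 3*I*√1047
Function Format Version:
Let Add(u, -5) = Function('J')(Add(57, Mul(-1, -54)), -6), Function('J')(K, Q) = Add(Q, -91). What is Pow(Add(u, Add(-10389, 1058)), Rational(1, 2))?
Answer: Mul(3, I, Pow(1047, Rational(1, 2))) ≈ Mul(97.072, I)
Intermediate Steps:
Function('J')(K, Q) = Add(-91, Q)
u = -92 (u = Add(5, Add(-91, -6)) = Add(5, -97) = -92)
Pow(Add(u, Add(-10389, 1058)), Rational(1, 2)) = Pow(Add(-92, Add(-10389, 1058)), Rational(1, 2)) = Pow(Add(-92, -9331), Rational(1, 2)) = Pow(-9423, Rational(1, 2)) = Mul(3, I, Pow(1047, Rational(1, 2)))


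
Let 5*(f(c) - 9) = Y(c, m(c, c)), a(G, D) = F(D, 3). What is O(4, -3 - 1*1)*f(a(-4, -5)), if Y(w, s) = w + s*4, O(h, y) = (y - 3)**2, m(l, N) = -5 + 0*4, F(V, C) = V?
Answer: 196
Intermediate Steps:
a(G, D) = D
m(l, N) = -5 (m(l, N) = -5 + 0 = -5)
O(h, y) = (-3 + y)**2
Y(w, s) = w + 4*s
f(c) = 5 + c/5 (f(c) = 9 + (c + 4*(-5))/5 = 9 + (c - 20)/5 = 9 + (-20 + c)/5 = 9 + (-4 + c/5) = 5 + c/5)
O(4, -3 - 1*1)*f(a(-4, -5)) = (-3 + (-3 - 1*1))**2*(5 + (1/5)*(-5)) = (-3 + (-3 - 1))**2*(5 - 1) = (-3 - 4)**2*4 = (-7)**2*4 = 49*4 = 196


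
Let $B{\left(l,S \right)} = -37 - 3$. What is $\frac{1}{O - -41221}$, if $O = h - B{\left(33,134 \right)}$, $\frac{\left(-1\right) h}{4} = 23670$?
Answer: $- \frac{1}{53419} \approx -1.872 \cdot 10^{-5}$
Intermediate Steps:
$h = -94680$ ($h = \left(-4\right) 23670 = -94680$)
$B{\left(l,S \right)} = -40$ ($B{\left(l,S \right)} = -37 - 3 = -40$)
$O = -94640$ ($O = -94680 - -40 = -94680 + 40 = -94640$)
$\frac{1}{O - -41221} = \frac{1}{-94640 - -41221} = \frac{1}{-94640 + 41221} = \frac{1}{-53419} = - \frac{1}{53419}$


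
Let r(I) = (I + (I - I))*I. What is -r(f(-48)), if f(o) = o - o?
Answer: 0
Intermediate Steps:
f(o) = 0
r(I) = I**2 (r(I) = (I + 0)*I = I*I = I**2)
-r(f(-48)) = -1*0**2 = -1*0 = 0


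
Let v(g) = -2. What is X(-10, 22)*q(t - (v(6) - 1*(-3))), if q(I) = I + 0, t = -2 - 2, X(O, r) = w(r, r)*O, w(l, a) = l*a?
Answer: 24200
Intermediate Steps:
w(l, a) = a*l
X(O, r) = O*r**2 (X(O, r) = (r*r)*O = r**2*O = O*r**2)
t = -4
q(I) = I
X(-10, 22)*q(t - (v(6) - 1*(-3))) = (-10*22**2)*(-4 - (-2 - 1*(-3))) = (-10*484)*(-4 - (-2 + 3)) = -4840*(-4 - 1*1) = -4840*(-4 - 1) = -4840*(-5) = 24200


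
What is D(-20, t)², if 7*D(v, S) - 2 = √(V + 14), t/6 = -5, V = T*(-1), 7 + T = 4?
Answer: (2 + √17)²/49 ≈ 0.76515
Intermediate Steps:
T = -3 (T = -7 + 4 = -3)
V = 3 (V = -3*(-1) = 3)
t = -30 (t = 6*(-5) = -30)
D(v, S) = 2/7 + √17/7 (D(v, S) = 2/7 + √(3 + 14)/7 = 2/7 + √17/7)
D(-20, t)² = (2/7 + √17/7)²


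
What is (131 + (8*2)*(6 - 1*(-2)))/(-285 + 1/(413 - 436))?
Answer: -5957/6556 ≈ -0.90863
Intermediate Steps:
(131 + (8*2)*(6 - 1*(-2)))/(-285 + 1/(413 - 436)) = (131 + 16*(6 + 2))/(-285 + 1/(-23)) = (131 + 16*8)/(-285 - 1/23) = (131 + 128)/(-6556/23) = 259*(-23/6556) = -5957/6556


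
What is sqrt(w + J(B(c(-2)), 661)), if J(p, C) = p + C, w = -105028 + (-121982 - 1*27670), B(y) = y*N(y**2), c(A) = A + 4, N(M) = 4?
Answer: I*sqrt(254011) ≈ 504.0*I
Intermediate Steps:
c(A) = 4 + A
B(y) = 4*y (B(y) = y*4 = 4*y)
w = -254680 (w = -105028 + (-121982 - 27670) = -105028 - 149652 = -254680)
J(p, C) = C + p
sqrt(w + J(B(c(-2)), 661)) = sqrt(-254680 + (661 + 4*(4 - 2))) = sqrt(-254680 + (661 + 4*2)) = sqrt(-254680 + (661 + 8)) = sqrt(-254680 + 669) = sqrt(-254011) = I*sqrt(254011)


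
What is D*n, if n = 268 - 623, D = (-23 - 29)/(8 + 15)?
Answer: 18460/23 ≈ 802.61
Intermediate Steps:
D = -52/23 ≈ -2.2609
n = -355
D*n = -52/23*(-355) = 18460/23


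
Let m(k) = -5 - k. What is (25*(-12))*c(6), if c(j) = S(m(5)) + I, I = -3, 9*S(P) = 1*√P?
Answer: 900 - 100*I*√10/3 ≈ 900.0 - 105.41*I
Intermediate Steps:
S(P) = √P/9 (S(P) = (1*√P)/9 = √P/9)
c(j) = -3 + I*√10/9 (c(j) = √(-5 - 1*5)/9 - 3 = √(-5 - 5)/9 - 3 = √(-10)/9 - 3 = (I*√10)/9 - 3 = I*√10/9 - 3 = -3 + I*√10/9)
(25*(-12))*c(6) = (25*(-12))*(-3 + I*√10/9) = -300*(-3 + I*√10/9) = 900 - 100*I*√10/3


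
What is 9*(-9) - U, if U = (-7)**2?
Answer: -130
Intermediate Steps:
U = 49
9*(-9) - U = 9*(-9) - 1*49 = -81 - 49 = -130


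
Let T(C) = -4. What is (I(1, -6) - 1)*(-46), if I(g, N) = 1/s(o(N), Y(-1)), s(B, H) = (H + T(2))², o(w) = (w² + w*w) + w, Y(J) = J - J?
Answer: 345/8 ≈ 43.125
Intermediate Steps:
Y(J) = 0
o(w) = w + 2*w² (o(w) = (w² + w²) + w = 2*w² + w = w + 2*w²)
s(B, H) = (-4 + H)² (s(B, H) = (H - 4)² = (-4 + H)²)
I(g, N) = 1/16 (I(g, N) = 1/((-4 + 0)²) = 1/((-4)²) = 1/16)
(I(1, -6) - 1)*(-46) = (1/16 - 1)*(-46) = -15/16*(-46) = 345/8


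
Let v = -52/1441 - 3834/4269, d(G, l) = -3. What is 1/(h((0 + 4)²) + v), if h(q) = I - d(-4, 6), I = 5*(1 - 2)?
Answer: -2050543/6016680 ≈ -0.34081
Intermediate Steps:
I = -5 (I = 5*(-1) = -5)
v = -1915594/2050543 (v = -52*1/1441 - 3834*1/4269 = -52/1441 - 1278/1423 = -1915594/2050543 ≈ -0.93419)
h(q) = -2 (h(q) = -5 - 1*(-3) = -5 + 3 = -2)
1/(h((0 + 4)²) + v) = 1/(-2 - 1915594/2050543) = 1/(-6016680/2050543) = -2050543/6016680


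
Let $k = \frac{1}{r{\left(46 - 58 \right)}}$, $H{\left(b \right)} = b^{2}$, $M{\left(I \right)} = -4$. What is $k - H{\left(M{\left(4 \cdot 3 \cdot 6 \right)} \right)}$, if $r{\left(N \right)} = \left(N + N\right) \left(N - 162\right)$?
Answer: $- \frac{66815}{4176} \approx -16.0$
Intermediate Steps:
$r{\left(N \right)} = 2 N \left(-162 + N\right)$
$k = \frac{1}{4176}$ ($k = \frac{1}{2 \left(46 - 58\right) \left(-162 + \left(46 - 58\right)\right)} = \frac{1}{2 \left(-12\right) \left(-162 - 12\right)} = \frac{1}{2 \left(-12\right) \left(-174\right)} = \frac{1}{4176} \approx 0.00023946$)
$k - H{\left(M{\left(4 \cdot 3 \cdot 6 \right)} \right)} = \frac{1}{4176} - \left(-4\right)^{2} = \frac{1}{4176} - 16 = - \frac{66815}{4176}$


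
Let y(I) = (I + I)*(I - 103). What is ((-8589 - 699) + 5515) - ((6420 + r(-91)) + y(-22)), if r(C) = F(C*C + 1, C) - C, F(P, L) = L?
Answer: -15693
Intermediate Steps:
y(I) = 2*I*(-103 + I) (y(I) = (2*I)*(-103 + I) = 2*I*(-103 + I))
r(C) = 0 (r(C) = C - C = 0)
((-8589 - 699) + 5515) - ((6420 + r(-91)) + y(-22)) = ((-8589 - 699) + 5515) - ((6420 + 0) + 2*(-22)*(-103 - 22)) = (-9288 + 5515) - (6420 + 2*(-22)*(-125)) = -3773 - (6420 + 5500) = -3773 - 1*11920 = -3773 - 11920 = -15693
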